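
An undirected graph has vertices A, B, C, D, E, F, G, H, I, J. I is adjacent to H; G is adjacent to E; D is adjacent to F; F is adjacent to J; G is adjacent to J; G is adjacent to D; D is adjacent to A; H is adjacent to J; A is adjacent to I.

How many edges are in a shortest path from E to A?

3

Distance 0: E.
Distance 1: G.
Distance 2: D, J.
Distance 3: A, F, H — contains A.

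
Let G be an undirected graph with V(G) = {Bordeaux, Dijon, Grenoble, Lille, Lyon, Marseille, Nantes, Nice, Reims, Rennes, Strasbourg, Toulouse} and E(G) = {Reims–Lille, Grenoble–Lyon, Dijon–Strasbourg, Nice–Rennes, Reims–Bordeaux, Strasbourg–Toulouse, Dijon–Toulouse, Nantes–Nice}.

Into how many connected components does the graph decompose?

5

From Bordeaux: component {Bordeaux, Lille, Reims}.
From Dijon: component {Dijon, Strasbourg, Toulouse}.
From Grenoble: component {Grenoble, Lyon}.
From Marseille: component {Marseille}.
From Nantes: component {Nantes, Nice, Rennes}.
That's 5 components.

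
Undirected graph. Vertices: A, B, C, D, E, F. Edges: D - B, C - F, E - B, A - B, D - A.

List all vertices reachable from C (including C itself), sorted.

Start at C.
Its neighbours: F.
Nothing further is reachable.

C, F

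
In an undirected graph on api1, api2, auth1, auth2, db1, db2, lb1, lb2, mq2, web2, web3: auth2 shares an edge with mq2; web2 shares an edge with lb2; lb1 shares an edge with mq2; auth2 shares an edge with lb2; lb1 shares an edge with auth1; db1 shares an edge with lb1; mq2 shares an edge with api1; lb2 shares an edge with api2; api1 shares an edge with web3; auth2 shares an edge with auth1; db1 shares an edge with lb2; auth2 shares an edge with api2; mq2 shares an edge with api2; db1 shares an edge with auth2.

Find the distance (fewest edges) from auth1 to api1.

3

Distance 0: auth1.
Distance 1: auth2, lb1.
Distance 2: api2, db1, lb2, mq2.
Distance 3: api1, web2 — contains api1.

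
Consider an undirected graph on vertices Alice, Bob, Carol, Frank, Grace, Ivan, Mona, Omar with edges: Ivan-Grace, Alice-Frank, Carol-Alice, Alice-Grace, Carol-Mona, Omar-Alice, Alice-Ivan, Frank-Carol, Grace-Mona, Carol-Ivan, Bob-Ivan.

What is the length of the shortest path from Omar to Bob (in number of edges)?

3

Distance 0: Omar.
Distance 1: Alice.
Distance 2: Carol, Frank, Grace, Ivan.
Distance 3: Bob, Mona — contains Bob.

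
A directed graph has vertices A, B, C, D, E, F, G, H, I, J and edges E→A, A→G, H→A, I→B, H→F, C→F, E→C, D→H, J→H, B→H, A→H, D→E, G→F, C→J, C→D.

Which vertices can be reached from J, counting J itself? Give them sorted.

Start at J.
Its neighbours: H.
Then their neighbours: A, F.
Then next layer: G.
Nothing further is reachable.

A, F, G, H, J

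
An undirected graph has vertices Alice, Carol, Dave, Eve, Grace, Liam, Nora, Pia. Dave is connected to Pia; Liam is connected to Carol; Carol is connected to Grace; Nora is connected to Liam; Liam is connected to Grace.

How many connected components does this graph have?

From Alice: component {Alice}.
From Carol: component {Carol, Grace, Liam, Nora}.
From Dave: component {Dave, Pia}.
From Eve: component {Eve}.
That's 4 components.

4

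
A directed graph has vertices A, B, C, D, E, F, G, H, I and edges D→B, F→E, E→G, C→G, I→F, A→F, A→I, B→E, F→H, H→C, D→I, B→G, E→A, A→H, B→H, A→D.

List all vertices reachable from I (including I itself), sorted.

Start at I.
Its neighbours: F.
Then their neighbours: E, H.
Then next layer: A, C, G.
Then next layer: D.
Then next layer: B.
Every vertex is now reached.

A, B, C, D, E, F, G, H, I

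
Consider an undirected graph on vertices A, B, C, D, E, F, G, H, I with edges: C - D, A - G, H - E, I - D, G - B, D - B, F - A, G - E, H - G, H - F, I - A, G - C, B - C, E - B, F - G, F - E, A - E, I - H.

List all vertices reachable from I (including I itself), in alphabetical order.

Start at I.
Its neighbours: A, D, H.
Then their neighbours: B, C, E, F, G.
Every vertex is now reached.

A, B, C, D, E, F, G, H, I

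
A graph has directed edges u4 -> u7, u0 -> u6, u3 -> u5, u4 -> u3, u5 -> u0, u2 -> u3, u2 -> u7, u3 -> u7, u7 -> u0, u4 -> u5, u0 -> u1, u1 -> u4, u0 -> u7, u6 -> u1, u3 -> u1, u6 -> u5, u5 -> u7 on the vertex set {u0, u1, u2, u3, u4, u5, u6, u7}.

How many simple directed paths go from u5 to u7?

6

u5→u0→u1→u4→u3→u7
u5→u0→u1→u4→u7
u5→u0→u6→u1→u4→u3→u7
u5→u0→u6→u1→u4→u7
u5→u0→u7
u5→u7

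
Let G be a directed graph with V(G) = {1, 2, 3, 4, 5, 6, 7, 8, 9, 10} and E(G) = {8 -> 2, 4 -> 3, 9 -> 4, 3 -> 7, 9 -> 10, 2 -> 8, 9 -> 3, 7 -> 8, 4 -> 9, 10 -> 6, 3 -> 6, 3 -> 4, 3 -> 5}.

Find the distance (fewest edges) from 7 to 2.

Distance 0: 7.
Distance 1: 8.
Distance 2: 2 — contains 2.

2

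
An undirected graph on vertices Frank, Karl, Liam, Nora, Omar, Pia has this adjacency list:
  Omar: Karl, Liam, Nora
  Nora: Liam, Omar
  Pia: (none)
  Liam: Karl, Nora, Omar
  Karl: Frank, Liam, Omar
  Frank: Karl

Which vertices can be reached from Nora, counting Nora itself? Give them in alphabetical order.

Frank, Karl, Liam, Nora, Omar

Start at Nora.
Its neighbours: Liam, Omar.
Then their neighbours: Karl.
Then next layer: Frank.
Nothing further is reachable.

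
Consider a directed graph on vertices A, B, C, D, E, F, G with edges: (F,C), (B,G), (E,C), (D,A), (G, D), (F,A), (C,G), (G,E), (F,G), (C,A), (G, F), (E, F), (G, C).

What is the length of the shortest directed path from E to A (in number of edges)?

2

Distance 0: E.
Distance 1: C, F.
Distance 2: A, G — contains A.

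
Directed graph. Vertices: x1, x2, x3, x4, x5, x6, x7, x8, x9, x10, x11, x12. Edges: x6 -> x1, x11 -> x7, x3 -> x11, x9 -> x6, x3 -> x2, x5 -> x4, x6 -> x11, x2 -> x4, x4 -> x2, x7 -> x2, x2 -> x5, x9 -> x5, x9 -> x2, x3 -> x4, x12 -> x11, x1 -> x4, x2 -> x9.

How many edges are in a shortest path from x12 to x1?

6

Distance 0: x12.
Distance 1: x11.
Distance 2: x7.
Distance 3: x2.
Distance 4: x4, x5, x9.
Distance 5: x6.
Distance 6: x1 — contains x1.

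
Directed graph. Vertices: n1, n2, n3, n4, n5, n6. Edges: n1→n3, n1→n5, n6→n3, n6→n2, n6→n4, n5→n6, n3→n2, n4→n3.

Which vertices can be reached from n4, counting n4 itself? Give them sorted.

Start at n4.
Its neighbours: n3.
Then their neighbours: n2.
Nothing further is reachable.

n2, n3, n4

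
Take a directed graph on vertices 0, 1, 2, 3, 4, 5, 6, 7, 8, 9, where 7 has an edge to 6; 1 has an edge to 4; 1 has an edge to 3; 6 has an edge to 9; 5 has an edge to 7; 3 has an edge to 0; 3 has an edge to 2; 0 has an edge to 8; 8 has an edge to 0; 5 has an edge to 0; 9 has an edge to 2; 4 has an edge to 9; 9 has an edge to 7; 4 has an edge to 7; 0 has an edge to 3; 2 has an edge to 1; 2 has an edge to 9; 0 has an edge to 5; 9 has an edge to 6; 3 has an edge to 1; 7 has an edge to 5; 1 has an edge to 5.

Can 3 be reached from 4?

Yes

Explore from 4.
Distance 1: reach 7, 9.
Distance 2: reach 2, 5, 6.
Distance 3: reach 0, 1.
Distance 4: reach 3, 8.
Found 3.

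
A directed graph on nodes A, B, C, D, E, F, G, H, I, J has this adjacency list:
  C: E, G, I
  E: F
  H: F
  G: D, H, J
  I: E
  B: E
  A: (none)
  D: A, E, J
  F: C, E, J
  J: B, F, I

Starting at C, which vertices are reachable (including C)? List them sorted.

A, B, C, D, E, F, G, H, I, J

Start at C.
Its neighbours: E, G, I.
Then their neighbours: D, F, H, J.
Then next layer: A, B.
Every vertex is now reached.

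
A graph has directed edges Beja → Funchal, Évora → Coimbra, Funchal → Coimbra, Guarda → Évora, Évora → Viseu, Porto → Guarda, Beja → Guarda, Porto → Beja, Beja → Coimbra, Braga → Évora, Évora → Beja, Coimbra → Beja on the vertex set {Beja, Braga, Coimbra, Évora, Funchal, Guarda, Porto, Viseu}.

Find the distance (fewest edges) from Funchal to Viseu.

5

Distance 0: Funchal.
Distance 1: Coimbra.
Distance 2: Beja.
Distance 3: Guarda.
Distance 4: Évora.
Distance 5: Viseu — contains Viseu.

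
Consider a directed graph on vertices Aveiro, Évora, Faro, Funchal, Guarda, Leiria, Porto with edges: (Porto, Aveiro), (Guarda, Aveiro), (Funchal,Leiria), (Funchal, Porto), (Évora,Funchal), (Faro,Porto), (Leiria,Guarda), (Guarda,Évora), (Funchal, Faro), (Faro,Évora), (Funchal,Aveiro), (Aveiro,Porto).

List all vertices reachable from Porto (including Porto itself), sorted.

Aveiro, Porto

Start at Porto.
Its neighbours: Aveiro.
Nothing further is reachable.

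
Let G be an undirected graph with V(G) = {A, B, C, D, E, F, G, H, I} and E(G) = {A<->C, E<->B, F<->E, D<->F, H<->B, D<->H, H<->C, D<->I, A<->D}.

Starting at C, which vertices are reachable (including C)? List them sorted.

Start at C.
Its neighbours: A, H.
Then their neighbours: B, D.
Then next layer: E, F, I.
Nothing further is reachable.

A, B, C, D, E, F, H, I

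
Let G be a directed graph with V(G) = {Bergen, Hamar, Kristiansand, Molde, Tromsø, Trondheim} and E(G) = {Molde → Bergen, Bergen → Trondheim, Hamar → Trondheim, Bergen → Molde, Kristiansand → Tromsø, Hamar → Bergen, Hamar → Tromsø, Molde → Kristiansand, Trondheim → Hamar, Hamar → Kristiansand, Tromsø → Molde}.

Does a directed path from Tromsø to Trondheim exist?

Yes

Explore from Tromsø.
Distance 1: reach Molde.
Distance 2: reach Bergen, Kristiansand.
Distance 3: reach Trondheim.
Found Trondheim.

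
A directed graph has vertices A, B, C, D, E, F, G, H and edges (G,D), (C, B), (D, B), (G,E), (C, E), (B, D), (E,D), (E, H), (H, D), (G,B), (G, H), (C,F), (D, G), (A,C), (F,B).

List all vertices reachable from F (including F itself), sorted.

B, D, E, F, G, H

Start at F.
Its neighbours: B.
Then their neighbours: D.
Then next layer: G.
Then next layer: E, H.
Nothing further is reachable.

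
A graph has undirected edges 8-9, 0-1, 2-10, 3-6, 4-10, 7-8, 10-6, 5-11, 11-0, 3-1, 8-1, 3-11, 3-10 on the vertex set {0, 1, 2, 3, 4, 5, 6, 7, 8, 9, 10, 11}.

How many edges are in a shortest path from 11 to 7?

Distance 0: 11.
Distance 1: 0, 3, 5.
Distance 2: 1, 6, 10.
Distance 3: 2, 4, 8.
Distance 4: 7, 9 — contains 7.

4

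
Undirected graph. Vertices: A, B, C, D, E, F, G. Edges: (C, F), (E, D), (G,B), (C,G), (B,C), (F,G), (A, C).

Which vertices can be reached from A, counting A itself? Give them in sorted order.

Start at A.
Its neighbours: C.
Then their neighbours: B, F, G.
Nothing further is reachable.

A, B, C, F, G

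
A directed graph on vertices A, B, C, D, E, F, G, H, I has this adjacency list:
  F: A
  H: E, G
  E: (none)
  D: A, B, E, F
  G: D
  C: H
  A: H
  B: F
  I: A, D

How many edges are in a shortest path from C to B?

Distance 0: C.
Distance 1: H.
Distance 2: E, G.
Distance 3: D.
Distance 4: A, B, F — contains B.

4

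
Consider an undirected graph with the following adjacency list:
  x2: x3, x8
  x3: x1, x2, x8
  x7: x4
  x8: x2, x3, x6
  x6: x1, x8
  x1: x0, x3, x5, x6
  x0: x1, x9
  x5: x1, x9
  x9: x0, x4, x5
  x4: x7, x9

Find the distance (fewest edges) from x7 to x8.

Distance 0: x7.
Distance 1: x4.
Distance 2: x9.
Distance 3: x0, x5.
Distance 4: x1.
Distance 5: x3, x6.
Distance 6: x2, x8 — contains x8.

6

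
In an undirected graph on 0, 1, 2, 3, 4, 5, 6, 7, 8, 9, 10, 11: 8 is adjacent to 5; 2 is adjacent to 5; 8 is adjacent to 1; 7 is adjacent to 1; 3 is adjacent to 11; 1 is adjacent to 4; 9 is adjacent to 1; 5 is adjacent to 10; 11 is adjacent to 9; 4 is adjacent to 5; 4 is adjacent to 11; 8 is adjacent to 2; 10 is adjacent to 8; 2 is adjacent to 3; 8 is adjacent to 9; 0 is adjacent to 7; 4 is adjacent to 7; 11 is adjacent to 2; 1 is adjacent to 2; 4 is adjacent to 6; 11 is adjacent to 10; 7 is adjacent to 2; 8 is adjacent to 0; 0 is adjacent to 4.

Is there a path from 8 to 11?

Explore from 8.
Distance 1: reach 0, 1, 2, 5, 9, 10.
Distance 2: reach 3, 4, 7, 11.
Found 11.

Yes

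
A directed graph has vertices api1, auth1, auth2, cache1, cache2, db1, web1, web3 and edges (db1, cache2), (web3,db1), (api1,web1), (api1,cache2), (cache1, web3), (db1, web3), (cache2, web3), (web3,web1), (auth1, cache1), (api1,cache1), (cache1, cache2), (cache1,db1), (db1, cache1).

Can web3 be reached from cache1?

Yes

Explore from cache1.
Distance 1: reach cache2, db1, web3.
Found web3.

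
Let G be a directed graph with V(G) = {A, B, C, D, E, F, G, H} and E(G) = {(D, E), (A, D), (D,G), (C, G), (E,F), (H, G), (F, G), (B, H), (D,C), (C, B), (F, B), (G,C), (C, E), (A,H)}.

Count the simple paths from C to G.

C→B→H→G
C→E→F→B→H→G
C→E→F→G
C→G

4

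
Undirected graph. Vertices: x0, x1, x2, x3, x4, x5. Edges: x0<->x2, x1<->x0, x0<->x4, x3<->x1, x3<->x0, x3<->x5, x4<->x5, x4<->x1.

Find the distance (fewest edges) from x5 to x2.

3

Distance 0: x5.
Distance 1: x3, x4.
Distance 2: x0, x1.
Distance 3: x2 — contains x2.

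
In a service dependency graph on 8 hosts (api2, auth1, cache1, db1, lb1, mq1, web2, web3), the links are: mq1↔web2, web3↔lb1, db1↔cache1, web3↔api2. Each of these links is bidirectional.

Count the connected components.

From api2: component {api2, lb1, web3}.
From auth1: component {auth1}.
From cache1: component {cache1, db1}.
From mq1: component {mq1, web2}.
That's 4 components.

4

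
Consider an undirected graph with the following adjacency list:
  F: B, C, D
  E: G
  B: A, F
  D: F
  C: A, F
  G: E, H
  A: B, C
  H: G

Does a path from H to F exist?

Explore from H.
Distance 1: reach G.
Distance 2: reach E.
The search is exhausted without reaching F; it lies in a different component.

No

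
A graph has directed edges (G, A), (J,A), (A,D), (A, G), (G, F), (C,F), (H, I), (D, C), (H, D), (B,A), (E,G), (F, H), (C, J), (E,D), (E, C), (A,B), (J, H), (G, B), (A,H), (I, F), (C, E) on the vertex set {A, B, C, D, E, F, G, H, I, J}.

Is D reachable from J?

Explore from J.
Distance 1: reach A, H.
Distance 2: reach B, D, G, I.
Found D.

Yes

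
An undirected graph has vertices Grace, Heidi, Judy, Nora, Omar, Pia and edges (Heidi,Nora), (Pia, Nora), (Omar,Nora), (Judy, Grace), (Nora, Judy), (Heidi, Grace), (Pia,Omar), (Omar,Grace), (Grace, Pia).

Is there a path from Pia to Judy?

Yes

Explore from Pia.
Distance 1: reach Grace, Nora, Omar.
Distance 2: reach Heidi, Judy.
Found Judy.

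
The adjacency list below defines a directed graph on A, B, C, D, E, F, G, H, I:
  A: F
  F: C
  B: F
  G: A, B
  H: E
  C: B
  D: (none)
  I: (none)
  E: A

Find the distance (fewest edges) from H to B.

5

Distance 0: H.
Distance 1: E.
Distance 2: A.
Distance 3: F.
Distance 4: C.
Distance 5: B — contains B.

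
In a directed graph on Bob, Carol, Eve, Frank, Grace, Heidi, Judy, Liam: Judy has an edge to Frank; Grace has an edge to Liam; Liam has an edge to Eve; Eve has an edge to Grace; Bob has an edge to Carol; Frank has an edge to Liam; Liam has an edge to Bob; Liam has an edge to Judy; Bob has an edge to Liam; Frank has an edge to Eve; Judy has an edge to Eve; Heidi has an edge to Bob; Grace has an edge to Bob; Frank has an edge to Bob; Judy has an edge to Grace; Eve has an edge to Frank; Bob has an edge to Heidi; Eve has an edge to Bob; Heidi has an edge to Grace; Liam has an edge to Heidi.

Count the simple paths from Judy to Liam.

Judy→Eve→Bob→Heidi→Grace→Liam
Judy→Eve→Bob→Liam
Judy→Eve→Frank→Bob→Heidi→Grace→Liam
Judy→Eve→Frank→Bob→Liam
Judy→Eve→Frank→Liam
Judy→Eve→Grace→Bob→Liam
Judy→Eve→Grace→Liam
Judy→Frank→Bob→Heidi→Grace→Liam
... and 8 more.

16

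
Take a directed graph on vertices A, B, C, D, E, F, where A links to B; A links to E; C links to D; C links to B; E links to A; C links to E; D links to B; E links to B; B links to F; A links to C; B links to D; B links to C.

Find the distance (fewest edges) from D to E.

Distance 0: D.
Distance 1: B.
Distance 2: C, F.
Distance 3: E — contains E.

3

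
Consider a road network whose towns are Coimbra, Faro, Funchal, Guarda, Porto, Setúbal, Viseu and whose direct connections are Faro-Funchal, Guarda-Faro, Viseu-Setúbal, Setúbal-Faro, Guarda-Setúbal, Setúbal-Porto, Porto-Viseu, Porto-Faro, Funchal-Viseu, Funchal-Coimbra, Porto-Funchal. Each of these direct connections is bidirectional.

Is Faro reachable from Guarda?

Yes

Explore from Guarda.
Distance 1: reach Faro, Setúbal.
Found Faro.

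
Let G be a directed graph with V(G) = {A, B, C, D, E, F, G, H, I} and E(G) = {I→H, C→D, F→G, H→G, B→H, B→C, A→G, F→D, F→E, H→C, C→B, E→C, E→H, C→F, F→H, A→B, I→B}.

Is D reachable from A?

Explore from A.
Distance 1: reach B, G.
Distance 2: reach C, H.
Distance 3: reach D, F.
Found D.

Yes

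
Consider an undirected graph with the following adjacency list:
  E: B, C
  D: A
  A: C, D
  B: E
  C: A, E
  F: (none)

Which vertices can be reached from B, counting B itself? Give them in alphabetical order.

A, B, C, D, E

Start at B.
Its neighbours: E.
Then their neighbours: C.
Then next layer: A.
Then next layer: D.
Nothing further is reachable.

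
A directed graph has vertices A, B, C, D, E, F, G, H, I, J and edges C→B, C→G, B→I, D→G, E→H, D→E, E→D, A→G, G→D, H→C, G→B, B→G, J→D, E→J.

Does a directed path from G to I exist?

Explore from G.
Distance 1: reach B, D.
Distance 2: reach E, I.
Found I.

Yes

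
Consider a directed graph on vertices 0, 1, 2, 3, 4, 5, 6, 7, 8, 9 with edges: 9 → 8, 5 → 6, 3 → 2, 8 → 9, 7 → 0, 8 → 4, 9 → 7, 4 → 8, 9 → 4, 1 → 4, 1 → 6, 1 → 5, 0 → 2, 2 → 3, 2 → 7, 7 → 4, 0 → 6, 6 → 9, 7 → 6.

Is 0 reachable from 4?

Yes

Explore from 4.
Distance 1: reach 8.
Distance 2: reach 9.
Distance 3: reach 7.
Distance 4: reach 0, 6.
Found 0.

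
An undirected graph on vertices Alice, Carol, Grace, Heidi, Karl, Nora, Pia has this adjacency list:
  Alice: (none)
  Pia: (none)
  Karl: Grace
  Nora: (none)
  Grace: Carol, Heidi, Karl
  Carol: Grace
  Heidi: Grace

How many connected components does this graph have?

4

From Alice: component {Alice}.
From Carol: component {Carol, Grace, Heidi, Karl}.
From Nora: component {Nora}.
From Pia: component {Pia}.
That's 4 components.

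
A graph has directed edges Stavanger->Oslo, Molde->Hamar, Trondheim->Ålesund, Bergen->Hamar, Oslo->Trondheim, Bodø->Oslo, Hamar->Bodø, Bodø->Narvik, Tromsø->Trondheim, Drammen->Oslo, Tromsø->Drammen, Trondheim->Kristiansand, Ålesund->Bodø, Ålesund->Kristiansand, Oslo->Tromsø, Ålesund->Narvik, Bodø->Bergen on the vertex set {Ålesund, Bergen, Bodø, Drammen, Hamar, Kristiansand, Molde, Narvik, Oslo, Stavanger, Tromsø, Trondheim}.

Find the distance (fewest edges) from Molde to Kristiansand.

Distance 0: Molde.
Distance 1: Hamar.
Distance 2: Bodø.
Distance 3: Bergen, Narvik, Oslo.
Distance 4: Tromsø, Trondheim.
Distance 5: Ålesund, Drammen, Kristiansand — contains Kristiansand.

5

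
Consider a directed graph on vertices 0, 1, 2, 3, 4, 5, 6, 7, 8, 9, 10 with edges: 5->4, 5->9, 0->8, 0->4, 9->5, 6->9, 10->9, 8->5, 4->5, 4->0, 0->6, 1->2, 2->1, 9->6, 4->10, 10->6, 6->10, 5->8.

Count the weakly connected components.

From 0: component {0, 4, 5, 6, 8, 9, 10}.
From 1: component {1, 2}.
From 3: component {3}.
From 7: component {7}.
That's 4 components.

4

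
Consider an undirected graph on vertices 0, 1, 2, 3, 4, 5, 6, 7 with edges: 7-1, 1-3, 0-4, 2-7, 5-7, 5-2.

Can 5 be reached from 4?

Explore from 4.
Distance 1: reach 0.
The search is exhausted without reaching 5; it lies in a different component.

No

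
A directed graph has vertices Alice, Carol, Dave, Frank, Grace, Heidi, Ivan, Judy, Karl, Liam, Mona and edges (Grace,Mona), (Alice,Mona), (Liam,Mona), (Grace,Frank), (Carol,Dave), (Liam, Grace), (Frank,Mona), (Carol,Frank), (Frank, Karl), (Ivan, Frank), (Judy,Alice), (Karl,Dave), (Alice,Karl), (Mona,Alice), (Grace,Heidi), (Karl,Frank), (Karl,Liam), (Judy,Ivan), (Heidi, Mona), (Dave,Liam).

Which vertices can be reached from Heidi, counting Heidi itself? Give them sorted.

Alice, Dave, Frank, Grace, Heidi, Karl, Liam, Mona

Start at Heidi.
Its neighbours: Mona.
Then their neighbours: Alice.
Then next layer: Karl.
Then next layer: Dave, Frank, Liam.
Then next layer: Grace.
Nothing further is reachable.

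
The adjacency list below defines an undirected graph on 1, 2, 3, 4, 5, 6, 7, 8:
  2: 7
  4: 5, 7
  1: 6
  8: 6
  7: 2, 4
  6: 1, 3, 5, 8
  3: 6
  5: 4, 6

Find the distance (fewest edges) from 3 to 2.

Distance 0: 3.
Distance 1: 6.
Distance 2: 1, 5, 8.
Distance 3: 4.
Distance 4: 7.
Distance 5: 2 — contains 2.

5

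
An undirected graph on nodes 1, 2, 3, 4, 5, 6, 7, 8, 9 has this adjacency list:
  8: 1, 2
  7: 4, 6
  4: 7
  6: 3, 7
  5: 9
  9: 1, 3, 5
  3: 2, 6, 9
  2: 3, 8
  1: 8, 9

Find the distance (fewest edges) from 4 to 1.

Distance 0: 4.
Distance 1: 7.
Distance 2: 6.
Distance 3: 3.
Distance 4: 2, 9.
Distance 5: 1, 5, 8 — contains 1.

5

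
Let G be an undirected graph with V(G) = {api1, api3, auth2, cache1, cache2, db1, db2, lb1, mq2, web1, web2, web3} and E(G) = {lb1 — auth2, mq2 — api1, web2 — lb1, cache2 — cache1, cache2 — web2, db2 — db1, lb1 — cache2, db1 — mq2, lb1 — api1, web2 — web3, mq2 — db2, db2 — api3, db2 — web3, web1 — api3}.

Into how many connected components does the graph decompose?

From api1: component {api1, api3, auth2, cache1, cache2, db1, db2, lb1, mq2, web1, web2, web3}.
That's 1 component.

1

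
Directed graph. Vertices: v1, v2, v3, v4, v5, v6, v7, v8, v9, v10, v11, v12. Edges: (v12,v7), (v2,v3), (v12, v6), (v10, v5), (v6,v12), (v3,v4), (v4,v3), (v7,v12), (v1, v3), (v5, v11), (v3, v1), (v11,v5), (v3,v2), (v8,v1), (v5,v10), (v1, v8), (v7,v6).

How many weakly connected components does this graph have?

From v1: component {v1, v2, v3, v4, v8}.
From v5: component {v5, v10, v11}.
From v6: component {v6, v7, v12}.
From v9: component {v9}.
That's 4 components.

4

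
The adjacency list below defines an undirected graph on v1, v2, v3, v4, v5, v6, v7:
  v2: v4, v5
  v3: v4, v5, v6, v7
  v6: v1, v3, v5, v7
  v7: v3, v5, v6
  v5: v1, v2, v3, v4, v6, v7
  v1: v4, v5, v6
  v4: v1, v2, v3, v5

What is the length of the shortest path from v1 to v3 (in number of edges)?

2

Distance 0: v1.
Distance 1: v4, v5, v6.
Distance 2: v2, v3, v7 — contains v3.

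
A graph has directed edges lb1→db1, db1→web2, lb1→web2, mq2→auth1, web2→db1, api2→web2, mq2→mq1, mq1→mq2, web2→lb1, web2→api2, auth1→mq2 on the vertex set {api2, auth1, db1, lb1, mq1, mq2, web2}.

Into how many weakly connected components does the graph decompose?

From api2: component {api2, db1, lb1, web2}.
From auth1: component {auth1, mq1, mq2}.
That's 2 components.

2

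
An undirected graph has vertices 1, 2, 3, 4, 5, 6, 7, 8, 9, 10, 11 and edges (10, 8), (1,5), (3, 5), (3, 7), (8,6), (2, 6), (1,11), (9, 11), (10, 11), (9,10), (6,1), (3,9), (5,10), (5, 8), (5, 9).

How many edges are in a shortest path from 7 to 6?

Distance 0: 7.
Distance 1: 3.
Distance 2: 5, 9.
Distance 3: 1, 8, 10, 11.
Distance 4: 6 — contains 6.

4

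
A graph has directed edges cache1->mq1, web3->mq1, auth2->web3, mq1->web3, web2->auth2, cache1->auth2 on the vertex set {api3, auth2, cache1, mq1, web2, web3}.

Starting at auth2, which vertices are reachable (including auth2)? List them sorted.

auth2, mq1, web3

Start at auth2.
Its neighbours: web3.
Then their neighbours: mq1.
Nothing further is reachable.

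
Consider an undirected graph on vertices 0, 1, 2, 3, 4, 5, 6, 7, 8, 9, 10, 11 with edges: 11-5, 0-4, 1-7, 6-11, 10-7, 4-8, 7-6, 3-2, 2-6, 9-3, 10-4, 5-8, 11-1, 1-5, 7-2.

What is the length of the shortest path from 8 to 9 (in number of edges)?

6

Distance 0: 8.
Distance 1: 4, 5.
Distance 2: 0, 1, 10, 11.
Distance 3: 6, 7.
Distance 4: 2.
Distance 5: 3.
Distance 6: 9 — contains 9.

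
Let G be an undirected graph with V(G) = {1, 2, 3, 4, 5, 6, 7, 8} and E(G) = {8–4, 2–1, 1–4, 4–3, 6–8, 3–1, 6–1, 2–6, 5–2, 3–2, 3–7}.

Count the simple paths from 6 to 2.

8

6–1–2
6–1–3–2
6–1–4–3–2
6–2
6–8–4–1–2
6–8–4–1–3–2
6–8–4–3–1–2
6–8–4–3–2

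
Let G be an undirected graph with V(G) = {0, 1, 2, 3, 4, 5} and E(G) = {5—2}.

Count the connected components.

From 0: component {0}.
From 1: component {1}.
From 2: component {2, 5}.
From 3: component {3}.
From 4: component {4}.
That's 5 components.

5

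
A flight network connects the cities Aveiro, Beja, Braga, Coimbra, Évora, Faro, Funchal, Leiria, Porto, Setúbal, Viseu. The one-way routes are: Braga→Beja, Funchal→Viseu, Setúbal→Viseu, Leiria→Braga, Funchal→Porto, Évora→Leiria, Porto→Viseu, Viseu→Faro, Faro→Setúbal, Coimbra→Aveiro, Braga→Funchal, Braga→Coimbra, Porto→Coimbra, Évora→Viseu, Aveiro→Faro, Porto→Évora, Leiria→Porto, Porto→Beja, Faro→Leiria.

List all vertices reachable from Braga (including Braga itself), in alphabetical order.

Start at Braga.
Its neighbours: Beja, Coimbra, Funchal.
Then their neighbours: Aveiro, Porto, Viseu.
Then next layer: Évora, Faro.
Then next layer: Leiria, Setúbal.
Every vertex is now reached.

Aveiro, Beja, Braga, Coimbra, Évora, Faro, Funchal, Leiria, Porto, Setúbal, Viseu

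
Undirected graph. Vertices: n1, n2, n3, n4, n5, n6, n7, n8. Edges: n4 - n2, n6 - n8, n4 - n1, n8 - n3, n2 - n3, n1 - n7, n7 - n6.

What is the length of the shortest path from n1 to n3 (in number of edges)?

3

Distance 0: n1.
Distance 1: n4, n7.
Distance 2: n2, n6.
Distance 3: n3, n8 — contains n3.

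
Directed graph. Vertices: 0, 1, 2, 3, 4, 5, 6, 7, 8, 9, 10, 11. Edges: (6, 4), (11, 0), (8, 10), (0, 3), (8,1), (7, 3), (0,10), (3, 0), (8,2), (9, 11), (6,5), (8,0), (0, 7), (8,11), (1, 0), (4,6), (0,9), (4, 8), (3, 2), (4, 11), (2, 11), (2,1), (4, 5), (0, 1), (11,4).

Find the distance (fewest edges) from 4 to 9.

3

Distance 0: 4.
Distance 1: 5, 6, 8, 11.
Distance 2: 0, 1, 2, 10.
Distance 3: 3, 7, 9 — contains 9.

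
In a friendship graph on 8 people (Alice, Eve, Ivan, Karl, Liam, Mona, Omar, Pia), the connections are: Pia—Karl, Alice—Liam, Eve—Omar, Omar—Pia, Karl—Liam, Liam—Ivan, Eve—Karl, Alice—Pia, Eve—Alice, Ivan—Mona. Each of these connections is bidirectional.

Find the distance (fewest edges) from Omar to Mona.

5

Distance 0: Omar.
Distance 1: Eve, Pia.
Distance 2: Alice, Karl.
Distance 3: Liam.
Distance 4: Ivan.
Distance 5: Mona — contains Mona.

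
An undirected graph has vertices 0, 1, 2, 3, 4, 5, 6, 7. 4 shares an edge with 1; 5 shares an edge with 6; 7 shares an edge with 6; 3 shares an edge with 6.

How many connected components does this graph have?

4

From 0: component {0}.
From 1: component {1, 4}.
From 2: component {2}.
From 3: component {3, 5, 6, 7}.
That's 4 components.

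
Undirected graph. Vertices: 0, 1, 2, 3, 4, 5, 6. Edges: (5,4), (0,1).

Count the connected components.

From 0: component {0, 1}.
From 2: component {2}.
From 3: component {3}.
From 4: component {4, 5}.
From 6: component {6}.
That's 5 components.

5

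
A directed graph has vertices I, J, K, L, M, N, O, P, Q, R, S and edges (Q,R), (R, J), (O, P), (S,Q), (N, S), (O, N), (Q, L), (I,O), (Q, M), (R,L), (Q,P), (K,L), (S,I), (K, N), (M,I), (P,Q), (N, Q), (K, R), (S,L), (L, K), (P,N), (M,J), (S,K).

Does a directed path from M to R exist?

Yes

Explore from M.
Distance 1: reach I, J.
Distance 2: reach O.
Distance 3: reach N, P.
Distance 4: reach Q, S.
Distance 5: reach K, L, R.
Found R.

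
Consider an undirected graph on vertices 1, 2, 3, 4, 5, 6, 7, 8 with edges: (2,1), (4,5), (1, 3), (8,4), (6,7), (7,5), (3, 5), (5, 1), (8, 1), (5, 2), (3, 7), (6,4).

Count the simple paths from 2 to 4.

15

2–1–3–5–4
2–1–3–5–7–6–4
2–1–3–7–5–4
2–1–3–7–6–4
2–1–5–3–7–6–4
2–1–5–4
2–1–5–7–6–4
2–1–8–4
2–5–1–3–7–6–4
2–5–1–8–4
2–5–3–1–8–4
2–5–3–7–6–4
2–5–4
2–5–7–3–1–8–4
2–5–7–6–4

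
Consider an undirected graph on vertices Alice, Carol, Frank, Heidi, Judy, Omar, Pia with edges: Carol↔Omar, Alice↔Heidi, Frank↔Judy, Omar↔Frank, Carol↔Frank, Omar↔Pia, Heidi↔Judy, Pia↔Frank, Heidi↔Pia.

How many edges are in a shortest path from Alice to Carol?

4

Distance 0: Alice.
Distance 1: Heidi.
Distance 2: Judy, Pia.
Distance 3: Frank, Omar.
Distance 4: Carol — contains Carol.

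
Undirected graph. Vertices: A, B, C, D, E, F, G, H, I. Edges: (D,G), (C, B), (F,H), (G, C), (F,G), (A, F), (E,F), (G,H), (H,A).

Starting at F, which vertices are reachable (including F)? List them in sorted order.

Start at F.
Its neighbours: A, E, G, H.
Then their neighbours: C, D.
Then next layer: B.
Nothing further is reachable.

A, B, C, D, E, F, G, H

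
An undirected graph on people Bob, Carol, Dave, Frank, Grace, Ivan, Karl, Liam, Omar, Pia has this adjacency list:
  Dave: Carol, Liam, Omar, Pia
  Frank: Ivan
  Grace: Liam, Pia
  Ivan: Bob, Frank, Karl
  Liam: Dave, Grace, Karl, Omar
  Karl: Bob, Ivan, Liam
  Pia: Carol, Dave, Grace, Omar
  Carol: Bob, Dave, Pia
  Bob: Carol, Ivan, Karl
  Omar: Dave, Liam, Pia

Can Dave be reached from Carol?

Explore from Carol.
Distance 1: reach Bob, Dave, Pia.
Found Dave.

Yes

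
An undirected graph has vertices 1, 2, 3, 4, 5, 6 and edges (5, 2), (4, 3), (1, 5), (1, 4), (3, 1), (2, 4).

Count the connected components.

2

From 1: component {1, 2, 3, 4, 5}.
From 6: component {6}.
That's 2 components.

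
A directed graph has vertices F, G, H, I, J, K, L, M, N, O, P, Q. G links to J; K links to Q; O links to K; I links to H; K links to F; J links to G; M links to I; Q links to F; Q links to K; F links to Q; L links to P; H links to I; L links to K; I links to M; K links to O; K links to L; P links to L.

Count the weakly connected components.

From F: component {F, K, L, O, P, Q}.
From G: component {G, J}.
From H: component {H, I, M}.
From N: component {N}.
That's 4 components.

4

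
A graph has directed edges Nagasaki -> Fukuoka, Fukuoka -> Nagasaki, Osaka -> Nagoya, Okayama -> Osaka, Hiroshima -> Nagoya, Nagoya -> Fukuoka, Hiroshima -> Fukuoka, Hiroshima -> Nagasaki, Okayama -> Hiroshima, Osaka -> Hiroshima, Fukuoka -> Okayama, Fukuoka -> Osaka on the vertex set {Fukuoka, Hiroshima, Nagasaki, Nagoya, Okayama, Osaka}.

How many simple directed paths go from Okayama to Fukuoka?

7

Okayama→Hiroshima→Fukuoka
Okayama→Hiroshima→Nagasaki→Fukuoka
Okayama→Hiroshima→Nagoya→Fukuoka
Okayama→Osaka→Hiroshima→Fukuoka
Okayama→Osaka→Hiroshima→Nagasaki→Fukuoka
Okayama→Osaka→Hiroshima→Nagoya→Fukuoka
Okayama→Osaka→Nagoya→Fukuoka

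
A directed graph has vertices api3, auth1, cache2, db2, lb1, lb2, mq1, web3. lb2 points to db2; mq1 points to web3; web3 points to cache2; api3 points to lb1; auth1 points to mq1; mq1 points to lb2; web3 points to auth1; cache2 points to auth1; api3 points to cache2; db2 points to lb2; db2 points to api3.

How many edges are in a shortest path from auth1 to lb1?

5

Distance 0: auth1.
Distance 1: mq1.
Distance 2: lb2, web3.
Distance 3: cache2, db2.
Distance 4: api3.
Distance 5: lb1 — contains lb1.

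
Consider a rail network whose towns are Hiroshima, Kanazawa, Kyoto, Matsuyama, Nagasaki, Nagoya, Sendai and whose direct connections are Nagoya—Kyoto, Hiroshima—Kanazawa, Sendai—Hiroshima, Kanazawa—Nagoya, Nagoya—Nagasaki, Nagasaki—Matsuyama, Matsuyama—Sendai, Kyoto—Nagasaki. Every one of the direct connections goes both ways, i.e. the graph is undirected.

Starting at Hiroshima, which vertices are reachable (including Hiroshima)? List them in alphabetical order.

Hiroshima, Kanazawa, Kyoto, Matsuyama, Nagasaki, Nagoya, Sendai

Start at Hiroshima.
Its neighbours: Kanazawa, Sendai.
Then their neighbours: Matsuyama, Nagoya.
Then next layer: Kyoto, Nagasaki.
Every vertex is now reached.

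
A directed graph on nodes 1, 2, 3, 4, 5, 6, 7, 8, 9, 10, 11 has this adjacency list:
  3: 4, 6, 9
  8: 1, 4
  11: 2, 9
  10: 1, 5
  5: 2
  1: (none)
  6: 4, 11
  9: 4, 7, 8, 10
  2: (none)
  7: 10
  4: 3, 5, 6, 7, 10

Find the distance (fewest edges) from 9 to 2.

Distance 0: 9.
Distance 1: 4, 7, 8, 10.
Distance 2: 1, 3, 5, 6.
Distance 3: 2, 11 — contains 2.

3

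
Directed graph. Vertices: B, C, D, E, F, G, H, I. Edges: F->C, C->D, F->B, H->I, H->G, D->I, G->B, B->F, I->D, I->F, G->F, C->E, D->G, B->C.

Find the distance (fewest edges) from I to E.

Distance 0: I.
Distance 1: D, F.
Distance 2: B, C, G.
Distance 3: E — contains E.

3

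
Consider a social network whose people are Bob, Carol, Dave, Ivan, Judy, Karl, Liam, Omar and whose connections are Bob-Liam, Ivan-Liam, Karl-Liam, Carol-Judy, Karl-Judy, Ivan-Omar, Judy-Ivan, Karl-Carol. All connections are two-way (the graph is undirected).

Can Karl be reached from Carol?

Yes

Explore from Carol.
Distance 1: reach Judy, Karl.
Found Karl.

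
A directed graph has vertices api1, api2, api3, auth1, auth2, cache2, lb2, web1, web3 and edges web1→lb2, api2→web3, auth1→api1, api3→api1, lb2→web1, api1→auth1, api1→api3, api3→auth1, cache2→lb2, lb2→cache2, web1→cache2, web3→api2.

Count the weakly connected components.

From api1: component {api1, api3, auth1}.
From api2: component {api2, web3}.
From auth2: component {auth2}.
From cache2: component {cache2, lb2, web1}.
That's 4 components.

4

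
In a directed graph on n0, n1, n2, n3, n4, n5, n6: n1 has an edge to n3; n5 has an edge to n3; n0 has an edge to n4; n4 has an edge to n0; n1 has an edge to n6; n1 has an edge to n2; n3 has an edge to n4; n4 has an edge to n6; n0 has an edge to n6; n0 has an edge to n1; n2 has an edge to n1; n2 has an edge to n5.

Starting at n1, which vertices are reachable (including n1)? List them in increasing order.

n0, n1, n2, n3, n4, n5, n6

Start at n1.
Its neighbours: n2, n3, n6.
Then their neighbours: n4, n5.
Then next layer: n0.
Every vertex is now reached.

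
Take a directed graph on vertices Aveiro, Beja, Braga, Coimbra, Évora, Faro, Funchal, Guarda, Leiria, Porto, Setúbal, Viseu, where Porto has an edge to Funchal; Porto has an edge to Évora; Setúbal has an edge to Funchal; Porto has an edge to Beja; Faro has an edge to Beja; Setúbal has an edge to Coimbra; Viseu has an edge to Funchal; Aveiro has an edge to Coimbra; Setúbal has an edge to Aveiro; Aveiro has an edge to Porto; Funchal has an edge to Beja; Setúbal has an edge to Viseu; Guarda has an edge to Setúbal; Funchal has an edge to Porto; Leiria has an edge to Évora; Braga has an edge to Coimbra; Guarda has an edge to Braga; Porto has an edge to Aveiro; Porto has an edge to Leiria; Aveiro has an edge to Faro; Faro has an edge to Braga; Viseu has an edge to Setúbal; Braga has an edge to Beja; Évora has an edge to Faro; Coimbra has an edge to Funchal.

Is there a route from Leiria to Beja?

Yes

Explore from Leiria.
Distance 1: reach Évora.
Distance 2: reach Faro.
Distance 3: reach Beja, Braga.
Found Beja.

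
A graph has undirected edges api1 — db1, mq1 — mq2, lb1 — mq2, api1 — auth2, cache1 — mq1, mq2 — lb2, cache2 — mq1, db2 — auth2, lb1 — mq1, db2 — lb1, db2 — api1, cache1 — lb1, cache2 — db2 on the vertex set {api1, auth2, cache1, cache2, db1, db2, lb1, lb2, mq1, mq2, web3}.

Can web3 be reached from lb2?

Explore from lb2.
Distance 1: reach mq2.
Distance 2: reach lb1, mq1.
Distance 3: reach cache1, cache2, db2.
Distance 4: reach api1, auth2.
Distance 5: reach db1.
The search is exhausted without reaching web3; it lies in a different component.

No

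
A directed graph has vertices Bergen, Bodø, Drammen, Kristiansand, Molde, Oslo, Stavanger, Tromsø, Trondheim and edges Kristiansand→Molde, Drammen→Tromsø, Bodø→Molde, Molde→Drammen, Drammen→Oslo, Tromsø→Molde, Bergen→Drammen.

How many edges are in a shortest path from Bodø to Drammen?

2

Distance 0: Bodø.
Distance 1: Molde.
Distance 2: Drammen — contains Drammen.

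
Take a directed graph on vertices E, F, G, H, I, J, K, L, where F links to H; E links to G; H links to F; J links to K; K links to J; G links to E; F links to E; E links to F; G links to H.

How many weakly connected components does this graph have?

From E: component {E, F, G, H}.
From I: component {I}.
From J: component {J, K}.
From L: component {L}.
That's 4 components.

4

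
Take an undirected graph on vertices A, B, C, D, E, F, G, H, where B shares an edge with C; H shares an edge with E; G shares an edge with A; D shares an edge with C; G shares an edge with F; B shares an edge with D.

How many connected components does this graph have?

From A: component {A, F, G}.
From B: component {B, C, D}.
From E: component {E, H}.
That's 3 components.

3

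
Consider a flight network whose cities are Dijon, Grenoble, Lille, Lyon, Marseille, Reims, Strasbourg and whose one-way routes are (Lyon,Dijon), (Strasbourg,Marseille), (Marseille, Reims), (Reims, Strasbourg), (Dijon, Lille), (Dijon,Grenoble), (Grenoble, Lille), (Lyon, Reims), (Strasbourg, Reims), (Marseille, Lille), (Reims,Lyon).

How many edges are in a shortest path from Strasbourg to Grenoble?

4

Distance 0: Strasbourg.
Distance 1: Marseille, Reims.
Distance 2: Lille, Lyon.
Distance 3: Dijon.
Distance 4: Grenoble — contains Grenoble.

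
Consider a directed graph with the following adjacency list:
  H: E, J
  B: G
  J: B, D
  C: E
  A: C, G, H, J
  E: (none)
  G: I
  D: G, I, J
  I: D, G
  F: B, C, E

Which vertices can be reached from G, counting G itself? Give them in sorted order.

Start at G.
Its neighbours: I.
Then their neighbours: D.
Then next layer: J.
Then next layer: B.
Nothing further is reachable.

B, D, G, I, J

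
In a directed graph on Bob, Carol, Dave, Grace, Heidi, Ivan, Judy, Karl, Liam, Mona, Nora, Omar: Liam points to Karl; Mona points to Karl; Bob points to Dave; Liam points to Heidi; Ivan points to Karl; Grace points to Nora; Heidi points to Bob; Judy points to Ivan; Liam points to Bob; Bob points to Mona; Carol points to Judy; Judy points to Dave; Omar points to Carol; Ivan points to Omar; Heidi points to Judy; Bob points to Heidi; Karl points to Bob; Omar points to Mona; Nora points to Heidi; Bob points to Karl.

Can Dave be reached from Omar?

Explore from Omar.
Distance 1: reach Carol, Mona.
Distance 2: reach Judy, Karl.
Distance 3: reach Bob, Dave, Ivan.
Found Dave.

Yes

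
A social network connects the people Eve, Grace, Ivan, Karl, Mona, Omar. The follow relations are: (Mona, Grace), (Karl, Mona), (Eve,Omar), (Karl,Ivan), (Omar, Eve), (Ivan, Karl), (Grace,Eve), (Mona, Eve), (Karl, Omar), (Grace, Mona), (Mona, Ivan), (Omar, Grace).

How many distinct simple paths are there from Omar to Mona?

1

Omar→Grace→Mona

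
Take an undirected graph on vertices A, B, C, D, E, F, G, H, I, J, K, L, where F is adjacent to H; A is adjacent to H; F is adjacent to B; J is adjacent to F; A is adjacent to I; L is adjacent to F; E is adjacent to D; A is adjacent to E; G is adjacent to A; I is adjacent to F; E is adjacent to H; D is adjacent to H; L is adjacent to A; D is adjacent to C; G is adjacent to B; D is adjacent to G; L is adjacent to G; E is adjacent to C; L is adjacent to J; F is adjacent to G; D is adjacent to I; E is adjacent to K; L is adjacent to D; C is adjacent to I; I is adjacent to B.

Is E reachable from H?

Explore from H.
Distance 1: reach A, D, E, F.
Found E.

Yes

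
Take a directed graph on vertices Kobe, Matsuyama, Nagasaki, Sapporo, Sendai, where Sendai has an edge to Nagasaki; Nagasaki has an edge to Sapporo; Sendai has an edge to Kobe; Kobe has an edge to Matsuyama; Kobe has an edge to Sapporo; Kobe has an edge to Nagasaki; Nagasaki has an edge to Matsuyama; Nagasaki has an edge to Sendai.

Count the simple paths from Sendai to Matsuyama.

Sendai→Kobe→Matsuyama
Sendai→Kobe→Nagasaki→Matsuyama
Sendai→Nagasaki→Matsuyama

3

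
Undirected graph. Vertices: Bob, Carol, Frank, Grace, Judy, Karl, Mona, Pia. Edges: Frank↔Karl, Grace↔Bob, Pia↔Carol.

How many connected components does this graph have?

5

From Bob: component {Bob, Grace}.
From Carol: component {Carol, Pia}.
From Frank: component {Frank, Karl}.
From Judy: component {Judy}.
From Mona: component {Mona}.
That's 5 components.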